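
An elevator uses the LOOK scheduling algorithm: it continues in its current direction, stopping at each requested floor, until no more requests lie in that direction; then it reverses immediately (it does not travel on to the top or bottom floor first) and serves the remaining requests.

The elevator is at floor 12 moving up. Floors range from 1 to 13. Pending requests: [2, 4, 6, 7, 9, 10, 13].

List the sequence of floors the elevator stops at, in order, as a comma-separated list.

Current: 12, moving UP
Serve above first (ascending): [13]
Then reverse, serve below (descending): [10, 9, 7, 6, 4, 2]

Answer: 13, 10, 9, 7, 6, 4, 2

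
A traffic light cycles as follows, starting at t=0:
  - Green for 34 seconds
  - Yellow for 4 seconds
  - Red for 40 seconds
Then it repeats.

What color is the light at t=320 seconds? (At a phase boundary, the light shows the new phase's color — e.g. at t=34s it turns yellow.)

Answer: green

Derivation:
Cycle length = 34 + 4 + 40 = 78s
t = 320, phase_t = 320 mod 78 = 8
8 < 34 (green end) → GREEN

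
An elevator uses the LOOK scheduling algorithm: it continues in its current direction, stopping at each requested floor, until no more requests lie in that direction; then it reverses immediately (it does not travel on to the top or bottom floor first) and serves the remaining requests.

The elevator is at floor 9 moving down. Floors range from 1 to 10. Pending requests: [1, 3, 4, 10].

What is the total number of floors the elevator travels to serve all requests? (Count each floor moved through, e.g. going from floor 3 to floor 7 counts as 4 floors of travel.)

Answer: 17

Derivation:
Start at floor 9 moving down, LOOK stop order: [4, 3, 1, 10]
  9 → 4: |4-9| = 5, total = 5
  4 → 3: |3-4| = 1, total = 6
  3 → 1: |1-3| = 2, total = 8
  1 → 10: |10-1| = 9, total = 17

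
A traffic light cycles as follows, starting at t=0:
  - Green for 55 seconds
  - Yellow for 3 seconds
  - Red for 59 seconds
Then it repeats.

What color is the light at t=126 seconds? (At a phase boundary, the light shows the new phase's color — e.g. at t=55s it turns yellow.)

Answer: green

Derivation:
Cycle length = 55 + 3 + 59 = 117s
t = 126, phase_t = 126 mod 117 = 9
9 < 55 (green end) → GREEN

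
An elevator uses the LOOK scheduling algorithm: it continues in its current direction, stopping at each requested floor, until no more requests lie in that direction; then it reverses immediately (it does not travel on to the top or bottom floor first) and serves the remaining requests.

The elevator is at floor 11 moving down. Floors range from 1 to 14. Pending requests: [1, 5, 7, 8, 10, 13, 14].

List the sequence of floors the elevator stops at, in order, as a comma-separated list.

Answer: 10, 8, 7, 5, 1, 13, 14

Derivation:
Current: 11, moving DOWN
Serve below first (descending): [10, 8, 7, 5, 1]
Then reverse, serve above (ascending): [13, 14]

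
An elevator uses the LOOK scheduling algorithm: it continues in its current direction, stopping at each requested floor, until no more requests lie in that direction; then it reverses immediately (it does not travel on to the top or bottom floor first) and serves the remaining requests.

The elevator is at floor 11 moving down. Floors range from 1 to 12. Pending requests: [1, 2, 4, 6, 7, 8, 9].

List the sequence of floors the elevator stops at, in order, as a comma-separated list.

Answer: 9, 8, 7, 6, 4, 2, 1

Derivation:
Current: 11, moving DOWN
Serve below first (descending): [9, 8, 7, 6, 4, 2, 1]
Then reverse, serve above (ascending): []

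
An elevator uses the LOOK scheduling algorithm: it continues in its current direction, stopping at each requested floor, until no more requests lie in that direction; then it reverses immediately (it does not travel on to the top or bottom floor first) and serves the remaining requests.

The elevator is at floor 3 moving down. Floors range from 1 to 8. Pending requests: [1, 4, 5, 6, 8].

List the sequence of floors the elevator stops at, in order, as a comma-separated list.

Current: 3, moving DOWN
Serve below first (descending): [1]
Then reverse, serve above (ascending): [4, 5, 6, 8]

Answer: 1, 4, 5, 6, 8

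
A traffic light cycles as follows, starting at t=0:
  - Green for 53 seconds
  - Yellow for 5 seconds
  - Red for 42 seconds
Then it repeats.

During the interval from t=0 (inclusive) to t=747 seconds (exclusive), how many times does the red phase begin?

Answer: 7

Derivation:
Cycle = 53+5+42 = 100s
red phase starts at t = k*100 + 58 for k=0,1,2,...
Need k*100+58 < 747 → k < 6.890
k ∈ {0, ..., 6} → 7 starts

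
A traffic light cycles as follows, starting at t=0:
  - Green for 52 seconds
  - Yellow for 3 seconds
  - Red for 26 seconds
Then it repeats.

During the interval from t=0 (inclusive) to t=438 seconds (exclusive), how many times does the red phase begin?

Answer: 5

Derivation:
Cycle = 52+3+26 = 81s
red phase starts at t = k*81 + 55 for k=0,1,2,...
Need k*81+55 < 438 → k < 4.728
k ∈ {0, ..., 4} → 5 starts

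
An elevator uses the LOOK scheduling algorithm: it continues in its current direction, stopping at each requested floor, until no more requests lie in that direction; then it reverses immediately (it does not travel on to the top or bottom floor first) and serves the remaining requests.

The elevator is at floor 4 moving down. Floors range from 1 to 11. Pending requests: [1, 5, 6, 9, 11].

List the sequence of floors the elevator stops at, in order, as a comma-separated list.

Current: 4, moving DOWN
Serve below first (descending): [1]
Then reverse, serve above (ascending): [5, 6, 9, 11]

Answer: 1, 5, 6, 9, 11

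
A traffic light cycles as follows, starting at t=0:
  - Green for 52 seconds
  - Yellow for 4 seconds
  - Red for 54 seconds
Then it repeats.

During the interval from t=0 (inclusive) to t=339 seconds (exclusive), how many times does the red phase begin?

Answer: 3

Derivation:
Cycle = 52+4+54 = 110s
red phase starts at t = k*110 + 56 for k=0,1,2,...
Need k*110+56 < 339 → k < 2.573
k ∈ {0, ..., 2} → 3 starts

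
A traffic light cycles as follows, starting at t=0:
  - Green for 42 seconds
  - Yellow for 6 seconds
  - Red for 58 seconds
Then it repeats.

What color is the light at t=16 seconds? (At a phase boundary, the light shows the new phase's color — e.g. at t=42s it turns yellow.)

Answer: green

Derivation:
Cycle length = 42 + 6 + 58 = 106s
t = 16, phase_t = 16 mod 106 = 16
16 < 42 (green end) → GREEN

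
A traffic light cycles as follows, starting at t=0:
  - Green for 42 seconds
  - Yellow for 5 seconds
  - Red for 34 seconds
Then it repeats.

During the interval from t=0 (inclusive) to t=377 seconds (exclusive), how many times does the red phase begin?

Cycle = 42+5+34 = 81s
red phase starts at t = k*81 + 47 for k=0,1,2,...
Need k*81+47 < 377 → k < 4.074
k ∈ {0, ..., 4} → 5 starts

Answer: 5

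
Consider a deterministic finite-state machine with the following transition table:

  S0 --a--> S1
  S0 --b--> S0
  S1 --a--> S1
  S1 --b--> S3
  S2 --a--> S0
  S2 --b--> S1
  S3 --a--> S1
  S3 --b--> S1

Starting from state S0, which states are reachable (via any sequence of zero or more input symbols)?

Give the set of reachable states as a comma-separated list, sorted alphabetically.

BFS from S0:
  visit S0: S0--a-->S1 (new), S0--b-->S0 (seen)
  visit S1: S1--a-->S1 (seen), S1--b-->S3 (new)
  visit S3: S3--a-->S1 (seen), S3--b-->S1 (seen)

Answer: S0, S1, S3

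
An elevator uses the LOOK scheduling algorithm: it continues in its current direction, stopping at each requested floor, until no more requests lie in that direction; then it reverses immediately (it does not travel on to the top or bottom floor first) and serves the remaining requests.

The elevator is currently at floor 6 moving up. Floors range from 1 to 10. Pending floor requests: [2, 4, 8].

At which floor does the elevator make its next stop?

Answer: 8

Derivation:
Current floor: 6, direction: up
Requests above: [8]
Requests below: [2, 4]
Moving up and requests lie above → nearest above is min([8]) = 8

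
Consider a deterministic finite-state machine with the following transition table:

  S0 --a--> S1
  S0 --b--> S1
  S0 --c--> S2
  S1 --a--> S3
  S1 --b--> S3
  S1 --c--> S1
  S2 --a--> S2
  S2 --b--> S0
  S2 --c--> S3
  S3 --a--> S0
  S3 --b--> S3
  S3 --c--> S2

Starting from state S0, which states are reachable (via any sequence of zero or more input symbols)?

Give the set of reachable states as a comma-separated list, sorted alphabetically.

BFS from S0:
  visit S0: S0--a-->S1 (new), S0--b-->S1 (seen), S0--c-->S2 (new)
  visit S1: S1--a-->S3 (new), S1--b-->S3 (seen), S1--c-->S1 (seen)
  visit S2: S2--a-->S2 (seen), S2--b-->S0 (seen), S2--c-->S3 (seen)
  visit S3: S3--a-->S0 (seen), S3--b-->S3 (seen), S3--c-->S2 (seen)

Answer: S0, S1, S2, S3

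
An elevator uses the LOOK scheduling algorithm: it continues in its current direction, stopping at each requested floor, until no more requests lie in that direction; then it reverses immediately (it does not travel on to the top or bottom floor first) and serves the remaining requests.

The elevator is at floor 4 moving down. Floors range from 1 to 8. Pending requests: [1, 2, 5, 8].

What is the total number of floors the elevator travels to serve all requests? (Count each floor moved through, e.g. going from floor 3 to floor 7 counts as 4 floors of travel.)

Answer: 10

Derivation:
Start at floor 4 moving down, LOOK stop order: [2, 1, 5, 8]
  4 → 2: |2-4| = 2, total = 2
  2 → 1: |1-2| = 1, total = 3
  1 → 5: |5-1| = 4, total = 7
  5 → 8: |8-5| = 3, total = 10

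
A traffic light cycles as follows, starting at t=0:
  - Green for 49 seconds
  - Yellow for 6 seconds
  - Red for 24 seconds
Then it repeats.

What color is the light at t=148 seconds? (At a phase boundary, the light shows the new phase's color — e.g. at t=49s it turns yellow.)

Cycle length = 49 + 6 + 24 = 79s
t = 148, phase_t = 148 mod 79 = 69
69 >= 55 → RED

Answer: red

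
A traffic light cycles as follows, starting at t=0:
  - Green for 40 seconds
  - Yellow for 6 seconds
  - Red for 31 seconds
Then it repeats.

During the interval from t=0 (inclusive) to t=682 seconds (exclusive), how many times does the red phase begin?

Cycle = 40+6+31 = 77s
red phase starts at t = k*77 + 46 for k=0,1,2,...
Need k*77+46 < 682 → k < 8.260
k ∈ {0, ..., 8} → 9 starts

Answer: 9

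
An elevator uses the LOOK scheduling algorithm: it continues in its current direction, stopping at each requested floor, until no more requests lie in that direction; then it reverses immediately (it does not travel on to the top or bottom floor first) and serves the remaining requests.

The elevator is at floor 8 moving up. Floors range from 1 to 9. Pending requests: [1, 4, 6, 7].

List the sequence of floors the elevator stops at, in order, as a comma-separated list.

Answer: 7, 6, 4, 1

Derivation:
Current: 8, moving UP
Serve above first (ascending): []
Then reverse, serve below (descending): [7, 6, 4, 1]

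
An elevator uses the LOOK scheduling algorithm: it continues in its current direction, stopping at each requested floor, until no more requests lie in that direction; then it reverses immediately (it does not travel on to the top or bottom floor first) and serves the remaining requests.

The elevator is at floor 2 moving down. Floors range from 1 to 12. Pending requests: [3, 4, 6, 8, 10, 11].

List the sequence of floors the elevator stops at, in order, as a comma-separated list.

Answer: 3, 4, 6, 8, 10, 11

Derivation:
Current: 2, moving DOWN
Serve below first (descending): []
Then reverse, serve above (ascending): [3, 4, 6, 8, 10, 11]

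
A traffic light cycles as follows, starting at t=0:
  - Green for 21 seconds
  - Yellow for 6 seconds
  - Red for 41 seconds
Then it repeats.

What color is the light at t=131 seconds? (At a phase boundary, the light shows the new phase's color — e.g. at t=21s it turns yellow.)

Answer: red

Derivation:
Cycle length = 21 + 6 + 41 = 68s
t = 131, phase_t = 131 mod 68 = 63
63 >= 27 → RED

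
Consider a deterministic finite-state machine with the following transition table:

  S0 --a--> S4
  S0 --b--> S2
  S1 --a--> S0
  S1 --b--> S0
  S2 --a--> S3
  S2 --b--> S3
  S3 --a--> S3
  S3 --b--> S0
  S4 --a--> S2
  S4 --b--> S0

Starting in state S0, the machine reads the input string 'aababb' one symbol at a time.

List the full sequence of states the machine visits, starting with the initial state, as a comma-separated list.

Start: S0
  read 'a': S0 --a--> S4
  read 'a': S4 --a--> S2
  read 'b': S2 --b--> S3
  read 'a': S3 --a--> S3
  read 'b': S3 --b--> S0
  read 'b': S0 --b--> S2

Answer: S0, S4, S2, S3, S3, S0, S2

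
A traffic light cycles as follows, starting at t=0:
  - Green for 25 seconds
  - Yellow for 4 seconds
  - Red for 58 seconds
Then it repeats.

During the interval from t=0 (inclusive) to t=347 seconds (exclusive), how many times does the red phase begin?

Answer: 4

Derivation:
Cycle = 25+4+58 = 87s
red phase starts at t = k*87 + 29 for k=0,1,2,...
Need k*87+29 < 347 → k < 3.655
k ∈ {0, ..., 3} → 4 starts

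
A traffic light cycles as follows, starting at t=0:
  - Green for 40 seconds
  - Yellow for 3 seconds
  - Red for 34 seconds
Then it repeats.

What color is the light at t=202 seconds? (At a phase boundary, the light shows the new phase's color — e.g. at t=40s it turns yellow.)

Cycle length = 40 + 3 + 34 = 77s
t = 202, phase_t = 202 mod 77 = 48
48 >= 43 → RED

Answer: red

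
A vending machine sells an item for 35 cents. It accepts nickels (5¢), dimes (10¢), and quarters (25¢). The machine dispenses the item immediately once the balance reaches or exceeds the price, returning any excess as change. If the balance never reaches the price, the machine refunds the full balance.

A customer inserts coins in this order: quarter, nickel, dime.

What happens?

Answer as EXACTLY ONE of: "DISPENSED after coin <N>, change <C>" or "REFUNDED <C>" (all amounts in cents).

Price: 35¢
Coin 1 (quarter, 25¢): balance = 25¢
Coin 2 (nickel, 5¢): balance = 30¢
Coin 3 (dime, 10¢): balance = 40¢
  → balance >= price → DISPENSE, change = 40 - 35 = 5¢

Answer: DISPENSED after coin 3, change 5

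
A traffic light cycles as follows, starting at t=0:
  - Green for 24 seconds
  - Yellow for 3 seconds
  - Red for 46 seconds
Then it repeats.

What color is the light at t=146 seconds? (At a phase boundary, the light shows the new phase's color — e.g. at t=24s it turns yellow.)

Answer: green

Derivation:
Cycle length = 24 + 3 + 46 = 73s
t = 146, phase_t = 146 mod 73 = 0
0 < 24 (green end) → GREEN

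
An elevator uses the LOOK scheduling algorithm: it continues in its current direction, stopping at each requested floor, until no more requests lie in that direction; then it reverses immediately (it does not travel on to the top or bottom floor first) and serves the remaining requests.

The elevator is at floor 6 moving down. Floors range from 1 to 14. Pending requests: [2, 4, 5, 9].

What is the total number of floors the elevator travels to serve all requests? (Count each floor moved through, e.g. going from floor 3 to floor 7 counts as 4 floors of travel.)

Start at floor 6 moving down, LOOK stop order: [5, 4, 2, 9]
  6 → 5: |5-6| = 1, total = 1
  5 → 4: |4-5| = 1, total = 2
  4 → 2: |2-4| = 2, total = 4
  2 → 9: |9-2| = 7, total = 11

Answer: 11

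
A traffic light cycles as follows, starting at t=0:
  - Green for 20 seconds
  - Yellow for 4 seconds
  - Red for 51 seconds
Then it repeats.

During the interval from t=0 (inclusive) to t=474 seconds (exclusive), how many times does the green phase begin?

Cycle = 20+4+51 = 75s
green phase starts at t = k*75 + 0 for k=0,1,2,...
Need k*75+0 < 474 → k < 6.320
k ∈ {0, ..., 6} → 7 starts

Answer: 7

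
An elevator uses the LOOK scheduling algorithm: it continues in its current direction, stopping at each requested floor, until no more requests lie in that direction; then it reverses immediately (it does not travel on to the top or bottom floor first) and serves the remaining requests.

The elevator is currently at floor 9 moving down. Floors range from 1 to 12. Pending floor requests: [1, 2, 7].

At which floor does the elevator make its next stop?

Current floor: 9, direction: down
Requests above: []
Requests below: [1, 2, 7]
Moving down and requests lie below → nearest below is max([1, 2, 7]) = 7

Answer: 7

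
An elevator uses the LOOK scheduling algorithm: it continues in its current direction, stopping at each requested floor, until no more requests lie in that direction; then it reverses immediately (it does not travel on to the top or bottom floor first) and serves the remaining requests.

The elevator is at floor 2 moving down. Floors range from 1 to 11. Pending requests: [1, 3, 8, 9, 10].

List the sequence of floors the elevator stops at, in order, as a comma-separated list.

Answer: 1, 3, 8, 9, 10

Derivation:
Current: 2, moving DOWN
Serve below first (descending): [1]
Then reverse, serve above (ascending): [3, 8, 9, 10]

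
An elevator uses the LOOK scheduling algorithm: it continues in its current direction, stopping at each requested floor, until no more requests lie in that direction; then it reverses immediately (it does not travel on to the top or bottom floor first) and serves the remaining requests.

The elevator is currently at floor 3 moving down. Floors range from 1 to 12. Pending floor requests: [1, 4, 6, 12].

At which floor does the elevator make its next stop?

Current floor: 3, direction: down
Requests above: [4, 6, 12]
Requests below: [1]
Moving down and requests lie below → nearest below is max([1]) = 1

Answer: 1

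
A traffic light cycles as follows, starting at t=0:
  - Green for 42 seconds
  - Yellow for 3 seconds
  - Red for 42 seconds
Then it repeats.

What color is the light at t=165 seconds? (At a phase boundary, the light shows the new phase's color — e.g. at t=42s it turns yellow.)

Cycle length = 42 + 3 + 42 = 87s
t = 165, phase_t = 165 mod 87 = 78
78 >= 45 → RED

Answer: red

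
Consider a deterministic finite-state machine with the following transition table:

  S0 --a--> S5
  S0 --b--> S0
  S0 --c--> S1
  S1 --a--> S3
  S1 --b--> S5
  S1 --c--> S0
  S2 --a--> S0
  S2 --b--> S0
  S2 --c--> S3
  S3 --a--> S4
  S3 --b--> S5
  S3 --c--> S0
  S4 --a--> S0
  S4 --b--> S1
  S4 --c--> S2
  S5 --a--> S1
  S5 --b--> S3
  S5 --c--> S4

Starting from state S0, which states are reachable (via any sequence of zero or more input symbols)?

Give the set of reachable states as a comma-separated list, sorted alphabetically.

BFS from S0:
  visit S0: S0--a-->S5 (new), S0--b-->S0 (seen), S0--c-->S1 (new)
  visit S5: S5--a-->S1 (seen), S5--b-->S3 (new), S5--c-->S4 (new)
  visit S1: S1--a-->S3 (seen), S1--b-->S5 (seen), S1--c-->S0 (seen)
  visit S3: S3--a-->S4 (seen), S3--b-->S5 (seen), S3--c-->S0 (seen)
  visit S4: S4--a-->S0 (seen), S4--b-->S1 (seen), S4--c-->S2 (new)
  visit S2: S2--a-->S0 (seen), S2--b-->S0 (seen), S2--c-->S3 (seen)

Answer: S0, S1, S2, S3, S4, S5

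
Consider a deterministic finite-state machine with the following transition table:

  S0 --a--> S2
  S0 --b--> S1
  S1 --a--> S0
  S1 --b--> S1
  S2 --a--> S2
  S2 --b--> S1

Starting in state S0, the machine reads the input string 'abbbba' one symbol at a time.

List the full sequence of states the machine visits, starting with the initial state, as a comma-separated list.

Answer: S0, S2, S1, S1, S1, S1, S0

Derivation:
Start: S0
  read 'a': S0 --a--> S2
  read 'b': S2 --b--> S1
  read 'b': S1 --b--> S1
  read 'b': S1 --b--> S1
  read 'b': S1 --b--> S1
  read 'a': S1 --a--> S0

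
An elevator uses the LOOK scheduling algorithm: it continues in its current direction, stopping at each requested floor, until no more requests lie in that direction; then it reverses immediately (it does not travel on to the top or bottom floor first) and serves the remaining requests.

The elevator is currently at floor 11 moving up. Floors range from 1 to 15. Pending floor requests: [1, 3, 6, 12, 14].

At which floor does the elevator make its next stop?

Current floor: 11, direction: up
Requests above: [12, 14]
Requests below: [1, 3, 6]
Moving up and requests lie above → nearest above is min([12, 14]) = 12

Answer: 12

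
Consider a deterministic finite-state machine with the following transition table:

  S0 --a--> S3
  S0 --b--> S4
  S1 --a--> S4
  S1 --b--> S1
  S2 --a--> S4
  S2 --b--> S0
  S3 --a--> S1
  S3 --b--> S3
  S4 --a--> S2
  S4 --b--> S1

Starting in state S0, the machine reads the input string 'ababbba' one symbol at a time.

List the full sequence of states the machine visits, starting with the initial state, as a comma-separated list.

Answer: S0, S3, S3, S1, S1, S1, S1, S4

Derivation:
Start: S0
  read 'a': S0 --a--> S3
  read 'b': S3 --b--> S3
  read 'a': S3 --a--> S1
  read 'b': S1 --b--> S1
  read 'b': S1 --b--> S1
  read 'b': S1 --b--> S1
  read 'a': S1 --a--> S4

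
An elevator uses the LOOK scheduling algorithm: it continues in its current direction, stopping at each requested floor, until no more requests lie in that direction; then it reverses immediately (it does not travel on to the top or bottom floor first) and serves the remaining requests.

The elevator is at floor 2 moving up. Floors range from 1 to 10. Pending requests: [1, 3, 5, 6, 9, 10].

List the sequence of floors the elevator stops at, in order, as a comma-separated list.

Answer: 3, 5, 6, 9, 10, 1

Derivation:
Current: 2, moving UP
Serve above first (ascending): [3, 5, 6, 9, 10]
Then reverse, serve below (descending): [1]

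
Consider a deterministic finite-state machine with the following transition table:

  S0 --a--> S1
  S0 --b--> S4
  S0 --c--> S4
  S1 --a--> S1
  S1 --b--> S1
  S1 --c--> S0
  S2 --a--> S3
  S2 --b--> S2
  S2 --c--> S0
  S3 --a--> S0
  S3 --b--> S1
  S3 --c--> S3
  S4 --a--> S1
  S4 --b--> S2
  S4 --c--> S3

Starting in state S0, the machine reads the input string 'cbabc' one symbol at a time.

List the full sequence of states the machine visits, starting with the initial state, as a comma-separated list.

Answer: S0, S4, S2, S3, S1, S0

Derivation:
Start: S0
  read 'c': S0 --c--> S4
  read 'b': S4 --b--> S2
  read 'a': S2 --a--> S3
  read 'b': S3 --b--> S1
  read 'c': S1 --c--> S0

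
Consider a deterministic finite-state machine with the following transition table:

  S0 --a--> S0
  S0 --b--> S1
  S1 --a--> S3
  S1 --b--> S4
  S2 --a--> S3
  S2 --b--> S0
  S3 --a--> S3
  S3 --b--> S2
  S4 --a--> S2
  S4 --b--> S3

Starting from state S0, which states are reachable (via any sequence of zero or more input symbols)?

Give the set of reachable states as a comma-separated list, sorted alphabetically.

BFS from S0:
  visit S0: S0--a-->S0 (seen), S0--b-->S1 (new)
  visit S1: S1--a-->S3 (new), S1--b-->S4 (new)
  visit S3: S3--a-->S3 (seen), S3--b-->S2 (new)
  visit S4: S4--a-->S2 (seen), S4--b-->S3 (seen)
  visit S2: S2--a-->S3 (seen), S2--b-->S0 (seen)

Answer: S0, S1, S2, S3, S4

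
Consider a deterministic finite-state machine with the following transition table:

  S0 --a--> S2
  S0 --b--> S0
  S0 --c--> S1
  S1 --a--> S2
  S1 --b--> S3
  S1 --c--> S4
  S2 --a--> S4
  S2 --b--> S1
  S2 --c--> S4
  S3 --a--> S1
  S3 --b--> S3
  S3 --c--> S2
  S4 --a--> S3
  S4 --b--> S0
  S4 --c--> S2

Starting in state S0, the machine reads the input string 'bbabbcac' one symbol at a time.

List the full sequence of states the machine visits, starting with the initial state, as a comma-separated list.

Start: S0
  read 'b': S0 --b--> S0
  read 'b': S0 --b--> S0
  read 'a': S0 --a--> S2
  read 'b': S2 --b--> S1
  read 'b': S1 --b--> S3
  read 'c': S3 --c--> S2
  read 'a': S2 --a--> S4
  read 'c': S4 --c--> S2

Answer: S0, S0, S0, S2, S1, S3, S2, S4, S2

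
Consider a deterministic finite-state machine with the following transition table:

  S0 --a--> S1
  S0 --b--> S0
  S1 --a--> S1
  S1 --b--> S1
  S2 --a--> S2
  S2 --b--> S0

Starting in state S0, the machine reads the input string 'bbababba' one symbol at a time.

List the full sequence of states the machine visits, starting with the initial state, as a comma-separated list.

Answer: S0, S0, S0, S1, S1, S1, S1, S1, S1

Derivation:
Start: S0
  read 'b': S0 --b--> S0
  read 'b': S0 --b--> S0
  read 'a': S0 --a--> S1
  read 'b': S1 --b--> S1
  read 'a': S1 --a--> S1
  read 'b': S1 --b--> S1
  read 'b': S1 --b--> S1
  read 'a': S1 --a--> S1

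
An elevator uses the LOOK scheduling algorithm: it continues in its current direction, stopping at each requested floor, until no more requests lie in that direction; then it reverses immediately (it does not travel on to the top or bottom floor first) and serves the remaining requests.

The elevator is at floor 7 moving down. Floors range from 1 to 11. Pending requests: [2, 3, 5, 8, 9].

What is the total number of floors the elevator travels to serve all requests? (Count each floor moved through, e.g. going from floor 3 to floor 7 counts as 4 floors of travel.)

Answer: 12

Derivation:
Start at floor 7 moving down, LOOK stop order: [5, 3, 2, 8, 9]
  7 → 5: |5-7| = 2, total = 2
  5 → 3: |3-5| = 2, total = 4
  3 → 2: |2-3| = 1, total = 5
  2 → 8: |8-2| = 6, total = 11
  8 → 9: |9-8| = 1, total = 12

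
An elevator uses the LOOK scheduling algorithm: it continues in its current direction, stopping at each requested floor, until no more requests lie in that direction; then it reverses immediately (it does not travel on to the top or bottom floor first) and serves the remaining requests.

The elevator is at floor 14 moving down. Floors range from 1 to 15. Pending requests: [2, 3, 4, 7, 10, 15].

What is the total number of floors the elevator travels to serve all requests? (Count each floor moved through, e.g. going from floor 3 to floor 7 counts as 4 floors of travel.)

Start at floor 14 moving down, LOOK stop order: [10, 7, 4, 3, 2, 15]
  14 → 10: |10-14| = 4, total = 4
  10 → 7: |7-10| = 3, total = 7
  7 → 4: |4-7| = 3, total = 10
  4 → 3: |3-4| = 1, total = 11
  3 → 2: |2-3| = 1, total = 12
  2 → 15: |15-2| = 13, total = 25

Answer: 25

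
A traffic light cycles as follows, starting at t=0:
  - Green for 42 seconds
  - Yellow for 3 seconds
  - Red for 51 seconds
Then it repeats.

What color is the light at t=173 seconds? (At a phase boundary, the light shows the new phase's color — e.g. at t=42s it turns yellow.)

Answer: red

Derivation:
Cycle length = 42 + 3 + 51 = 96s
t = 173, phase_t = 173 mod 96 = 77
77 >= 45 → RED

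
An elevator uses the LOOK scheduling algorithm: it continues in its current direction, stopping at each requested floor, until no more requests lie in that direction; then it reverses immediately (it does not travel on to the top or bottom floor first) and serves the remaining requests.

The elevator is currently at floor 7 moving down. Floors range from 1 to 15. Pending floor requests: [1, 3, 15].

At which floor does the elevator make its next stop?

Answer: 3

Derivation:
Current floor: 7, direction: down
Requests above: [15]
Requests below: [1, 3]
Moving down and requests lie below → nearest below is max([1, 3]) = 3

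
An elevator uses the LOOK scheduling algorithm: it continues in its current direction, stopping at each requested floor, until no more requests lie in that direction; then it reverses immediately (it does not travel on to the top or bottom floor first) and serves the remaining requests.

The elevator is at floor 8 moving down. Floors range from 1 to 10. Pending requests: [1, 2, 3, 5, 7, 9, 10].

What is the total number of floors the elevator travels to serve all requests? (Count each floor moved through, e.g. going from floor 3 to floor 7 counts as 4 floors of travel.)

Answer: 16

Derivation:
Start at floor 8 moving down, LOOK stop order: [7, 5, 3, 2, 1, 9, 10]
  8 → 7: |7-8| = 1, total = 1
  7 → 5: |5-7| = 2, total = 3
  5 → 3: |3-5| = 2, total = 5
  3 → 2: |2-3| = 1, total = 6
  2 → 1: |1-2| = 1, total = 7
  1 → 9: |9-1| = 8, total = 15
  9 → 10: |10-9| = 1, total = 16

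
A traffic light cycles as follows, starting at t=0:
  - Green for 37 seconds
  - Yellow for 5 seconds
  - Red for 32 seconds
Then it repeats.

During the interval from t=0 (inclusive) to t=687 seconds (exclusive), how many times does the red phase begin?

Answer: 9

Derivation:
Cycle = 37+5+32 = 74s
red phase starts at t = k*74 + 42 for k=0,1,2,...
Need k*74+42 < 687 → k < 8.716
k ∈ {0, ..., 8} → 9 starts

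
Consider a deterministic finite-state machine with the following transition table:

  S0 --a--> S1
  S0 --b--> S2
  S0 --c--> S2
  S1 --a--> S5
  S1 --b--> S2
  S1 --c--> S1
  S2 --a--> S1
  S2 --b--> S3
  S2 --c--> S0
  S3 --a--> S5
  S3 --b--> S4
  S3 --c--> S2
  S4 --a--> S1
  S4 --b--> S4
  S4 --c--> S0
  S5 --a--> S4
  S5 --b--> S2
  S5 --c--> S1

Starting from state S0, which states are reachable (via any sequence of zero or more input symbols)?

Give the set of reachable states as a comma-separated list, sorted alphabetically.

Answer: S0, S1, S2, S3, S4, S5

Derivation:
BFS from S0:
  visit S0: S0--a-->S1 (new), S0--b-->S2 (new), S0--c-->S2 (seen)
  visit S1: S1--a-->S5 (new), S1--b-->S2 (seen), S1--c-->S1 (seen)
  visit S2: S2--a-->S1 (seen), S2--b-->S3 (new), S2--c-->S0 (seen)
  visit S5: S5--a-->S4 (new), S5--b-->S2 (seen), S5--c-->S1 (seen)
  visit S3: S3--a-->S5 (seen), S3--b-->S4 (seen), S3--c-->S2 (seen)
  visit S4: S4--a-->S1 (seen), S4--b-->S4 (seen), S4--c-->S0 (seen)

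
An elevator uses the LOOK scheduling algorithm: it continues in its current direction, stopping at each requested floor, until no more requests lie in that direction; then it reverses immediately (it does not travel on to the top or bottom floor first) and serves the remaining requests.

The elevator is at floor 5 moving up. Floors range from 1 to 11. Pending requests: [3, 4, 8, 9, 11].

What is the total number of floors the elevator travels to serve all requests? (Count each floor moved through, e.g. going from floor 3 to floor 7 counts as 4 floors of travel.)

Answer: 14

Derivation:
Start at floor 5 moving up, LOOK stop order: [8, 9, 11, 4, 3]
  5 → 8: |8-5| = 3, total = 3
  8 → 9: |9-8| = 1, total = 4
  9 → 11: |11-9| = 2, total = 6
  11 → 4: |4-11| = 7, total = 13
  4 → 3: |3-4| = 1, total = 14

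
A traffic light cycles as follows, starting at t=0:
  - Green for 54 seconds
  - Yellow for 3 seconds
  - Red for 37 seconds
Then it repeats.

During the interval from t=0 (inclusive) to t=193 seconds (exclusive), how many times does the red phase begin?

Cycle = 54+3+37 = 94s
red phase starts at t = k*94 + 57 for k=0,1,2,...
Need k*94+57 < 193 → k < 1.447
k ∈ {0, ..., 1} → 2 starts

Answer: 2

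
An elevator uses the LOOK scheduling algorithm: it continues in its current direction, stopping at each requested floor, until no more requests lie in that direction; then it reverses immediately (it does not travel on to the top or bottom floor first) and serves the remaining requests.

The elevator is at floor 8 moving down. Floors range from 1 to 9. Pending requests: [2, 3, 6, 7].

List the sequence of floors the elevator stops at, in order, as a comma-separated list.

Current: 8, moving DOWN
Serve below first (descending): [7, 6, 3, 2]
Then reverse, serve above (ascending): []

Answer: 7, 6, 3, 2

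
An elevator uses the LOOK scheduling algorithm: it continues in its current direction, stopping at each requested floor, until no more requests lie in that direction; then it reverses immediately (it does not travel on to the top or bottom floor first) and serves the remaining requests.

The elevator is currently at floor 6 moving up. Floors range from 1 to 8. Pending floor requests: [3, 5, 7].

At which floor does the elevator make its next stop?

Answer: 7

Derivation:
Current floor: 6, direction: up
Requests above: [7]
Requests below: [3, 5]
Moving up and requests lie above → nearest above is min([7]) = 7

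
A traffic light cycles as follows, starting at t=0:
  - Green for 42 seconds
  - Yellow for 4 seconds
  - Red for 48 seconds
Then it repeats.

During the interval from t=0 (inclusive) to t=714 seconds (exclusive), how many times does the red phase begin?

Answer: 8

Derivation:
Cycle = 42+4+48 = 94s
red phase starts at t = k*94 + 46 for k=0,1,2,...
Need k*94+46 < 714 → k < 7.106
k ∈ {0, ..., 7} → 8 starts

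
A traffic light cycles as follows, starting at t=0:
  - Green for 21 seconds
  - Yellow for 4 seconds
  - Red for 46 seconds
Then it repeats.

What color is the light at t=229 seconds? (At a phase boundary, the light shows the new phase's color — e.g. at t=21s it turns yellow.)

Answer: green

Derivation:
Cycle length = 21 + 4 + 46 = 71s
t = 229, phase_t = 229 mod 71 = 16
16 < 21 (green end) → GREEN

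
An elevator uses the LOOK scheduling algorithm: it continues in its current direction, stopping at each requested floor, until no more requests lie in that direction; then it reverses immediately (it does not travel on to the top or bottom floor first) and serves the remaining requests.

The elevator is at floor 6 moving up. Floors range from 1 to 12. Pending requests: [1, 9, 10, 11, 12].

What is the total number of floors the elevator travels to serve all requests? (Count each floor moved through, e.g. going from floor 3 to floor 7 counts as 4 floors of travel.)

Start at floor 6 moving up, LOOK stop order: [9, 10, 11, 12, 1]
  6 → 9: |9-6| = 3, total = 3
  9 → 10: |10-9| = 1, total = 4
  10 → 11: |11-10| = 1, total = 5
  11 → 12: |12-11| = 1, total = 6
  12 → 1: |1-12| = 11, total = 17

Answer: 17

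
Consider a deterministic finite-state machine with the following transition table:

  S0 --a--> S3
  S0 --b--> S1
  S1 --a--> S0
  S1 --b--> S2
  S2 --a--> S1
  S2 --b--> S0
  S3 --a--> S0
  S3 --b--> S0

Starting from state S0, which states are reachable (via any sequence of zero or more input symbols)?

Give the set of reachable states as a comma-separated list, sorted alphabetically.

BFS from S0:
  visit S0: S0--a-->S3 (new), S0--b-->S1 (new)
  visit S3: S3--a-->S0 (seen), S3--b-->S0 (seen)
  visit S1: S1--a-->S0 (seen), S1--b-->S2 (new)
  visit S2: S2--a-->S1 (seen), S2--b-->S0 (seen)

Answer: S0, S1, S2, S3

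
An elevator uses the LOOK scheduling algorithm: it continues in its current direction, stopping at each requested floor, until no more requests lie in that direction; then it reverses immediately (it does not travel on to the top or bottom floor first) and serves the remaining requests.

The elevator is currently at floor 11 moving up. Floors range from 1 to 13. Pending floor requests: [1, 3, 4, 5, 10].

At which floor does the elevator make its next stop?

Current floor: 11, direction: up
Requests above: []
Requests below: [1, 3, 4, 5, 10]
Moving up but no requests above → reverse; nearest below is max([1, 3, 4, 5, 10]) = 10

Answer: 10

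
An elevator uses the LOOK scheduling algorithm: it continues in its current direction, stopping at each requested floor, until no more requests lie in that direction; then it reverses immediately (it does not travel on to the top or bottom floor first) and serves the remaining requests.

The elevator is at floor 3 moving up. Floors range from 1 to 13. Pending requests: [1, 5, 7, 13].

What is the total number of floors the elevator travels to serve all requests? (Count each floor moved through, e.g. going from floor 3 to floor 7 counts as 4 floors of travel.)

Answer: 22

Derivation:
Start at floor 3 moving up, LOOK stop order: [5, 7, 13, 1]
  3 → 5: |5-3| = 2, total = 2
  5 → 7: |7-5| = 2, total = 4
  7 → 13: |13-7| = 6, total = 10
  13 → 1: |1-13| = 12, total = 22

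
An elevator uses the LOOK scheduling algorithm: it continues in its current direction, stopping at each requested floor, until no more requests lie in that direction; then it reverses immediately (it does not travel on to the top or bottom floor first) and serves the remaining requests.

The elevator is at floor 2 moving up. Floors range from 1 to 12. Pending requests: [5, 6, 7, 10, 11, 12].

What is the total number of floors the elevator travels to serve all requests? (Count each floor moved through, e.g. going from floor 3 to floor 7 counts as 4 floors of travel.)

Start at floor 2 moving up, LOOK stop order: [5, 6, 7, 10, 11, 12]
  2 → 5: |5-2| = 3, total = 3
  5 → 6: |6-5| = 1, total = 4
  6 → 7: |7-6| = 1, total = 5
  7 → 10: |10-7| = 3, total = 8
  10 → 11: |11-10| = 1, total = 9
  11 → 12: |12-11| = 1, total = 10

Answer: 10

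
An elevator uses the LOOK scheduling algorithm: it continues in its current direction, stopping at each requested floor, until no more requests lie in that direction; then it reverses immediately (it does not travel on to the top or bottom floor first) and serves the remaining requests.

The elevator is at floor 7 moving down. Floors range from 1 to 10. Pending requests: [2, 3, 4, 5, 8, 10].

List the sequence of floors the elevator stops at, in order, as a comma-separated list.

Current: 7, moving DOWN
Serve below first (descending): [5, 4, 3, 2]
Then reverse, serve above (ascending): [8, 10]

Answer: 5, 4, 3, 2, 8, 10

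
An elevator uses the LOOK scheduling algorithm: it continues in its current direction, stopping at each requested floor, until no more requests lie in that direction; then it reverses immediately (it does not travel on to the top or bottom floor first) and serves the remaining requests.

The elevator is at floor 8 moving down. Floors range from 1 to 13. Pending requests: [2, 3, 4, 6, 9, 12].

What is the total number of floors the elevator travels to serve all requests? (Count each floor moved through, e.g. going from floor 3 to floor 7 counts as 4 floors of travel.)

Start at floor 8 moving down, LOOK stop order: [6, 4, 3, 2, 9, 12]
  8 → 6: |6-8| = 2, total = 2
  6 → 4: |4-6| = 2, total = 4
  4 → 3: |3-4| = 1, total = 5
  3 → 2: |2-3| = 1, total = 6
  2 → 9: |9-2| = 7, total = 13
  9 → 12: |12-9| = 3, total = 16

Answer: 16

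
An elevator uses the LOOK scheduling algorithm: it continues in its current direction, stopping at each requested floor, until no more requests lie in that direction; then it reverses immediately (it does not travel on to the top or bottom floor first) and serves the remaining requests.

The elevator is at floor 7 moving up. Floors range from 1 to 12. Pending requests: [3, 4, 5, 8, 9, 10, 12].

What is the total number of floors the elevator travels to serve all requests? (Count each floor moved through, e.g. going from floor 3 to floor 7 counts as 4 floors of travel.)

Start at floor 7 moving up, LOOK stop order: [8, 9, 10, 12, 5, 4, 3]
  7 → 8: |8-7| = 1, total = 1
  8 → 9: |9-8| = 1, total = 2
  9 → 10: |10-9| = 1, total = 3
  10 → 12: |12-10| = 2, total = 5
  12 → 5: |5-12| = 7, total = 12
  5 → 4: |4-5| = 1, total = 13
  4 → 3: |3-4| = 1, total = 14

Answer: 14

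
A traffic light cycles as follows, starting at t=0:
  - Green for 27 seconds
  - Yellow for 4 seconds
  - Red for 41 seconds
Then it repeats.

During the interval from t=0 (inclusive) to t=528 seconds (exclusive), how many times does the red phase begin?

Cycle = 27+4+41 = 72s
red phase starts at t = k*72 + 31 for k=0,1,2,...
Need k*72+31 < 528 → k < 6.903
k ∈ {0, ..., 6} → 7 starts

Answer: 7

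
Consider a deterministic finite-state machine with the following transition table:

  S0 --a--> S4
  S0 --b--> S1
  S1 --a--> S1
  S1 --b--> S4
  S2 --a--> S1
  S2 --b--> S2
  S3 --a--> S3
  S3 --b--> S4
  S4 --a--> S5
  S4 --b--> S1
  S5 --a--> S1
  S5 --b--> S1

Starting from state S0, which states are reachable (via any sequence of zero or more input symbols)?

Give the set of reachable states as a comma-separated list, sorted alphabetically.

BFS from S0:
  visit S0: S0--a-->S4 (new), S0--b-->S1 (new)
  visit S4: S4--a-->S5 (new), S4--b-->S1 (seen)
  visit S1: S1--a-->S1 (seen), S1--b-->S4 (seen)
  visit S5: S5--a-->S1 (seen), S5--b-->S1 (seen)

Answer: S0, S1, S4, S5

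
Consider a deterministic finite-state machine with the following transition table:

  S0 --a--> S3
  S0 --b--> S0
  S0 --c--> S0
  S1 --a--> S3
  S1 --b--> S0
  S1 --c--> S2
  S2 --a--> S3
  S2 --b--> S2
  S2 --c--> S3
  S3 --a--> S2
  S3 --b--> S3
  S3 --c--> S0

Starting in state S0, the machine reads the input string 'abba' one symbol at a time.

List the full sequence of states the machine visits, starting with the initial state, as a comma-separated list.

Answer: S0, S3, S3, S3, S2

Derivation:
Start: S0
  read 'a': S0 --a--> S3
  read 'b': S3 --b--> S3
  read 'b': S3 --b--> S3
  read 'a': S3 --a--> S2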